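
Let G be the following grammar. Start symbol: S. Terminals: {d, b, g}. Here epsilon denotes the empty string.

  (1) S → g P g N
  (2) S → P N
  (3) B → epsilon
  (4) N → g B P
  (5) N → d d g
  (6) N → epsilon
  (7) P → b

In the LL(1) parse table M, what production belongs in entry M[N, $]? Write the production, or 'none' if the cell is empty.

N → epsilon

FIRST(B) = {epsilon}
FIRST(N) = {epsilon, d, g}
FIRST(P) = {b}
FIRST(S) = {b, g}  (via P N)
FOLLOW(S) includes $ since S is the start symbol.
FOLLOW(S): S appears on no right-hand side. Thus FOLLOW(S) = {$}.
FOLLOW(N): in S→g P g N, the suffix after N is empty, so FOLLOW(N) ⊇ FOLLOW(S) = {$}; in S→P N, the suffix after N is empty, so FOLLOW(N) ⊇ FOLLOW(S) = {$}. Thus FOLLOW(N) = {$}.
For N → g B P: FIRST(g B P) = {g}, so it goes in M[N, t] for t ∈ {g}.
For N → d d g: FIRST(d d g) = {d}, so it goes in M[N, t] for t ∈ {d}.
For N → epsilon: FIRST(epsilon) = {epsilon}, so it goes in M[N, t] for t ∈ {}; since epsilon ∈ FIRST, also for every t ∈ FOLLOW(N) = {$}.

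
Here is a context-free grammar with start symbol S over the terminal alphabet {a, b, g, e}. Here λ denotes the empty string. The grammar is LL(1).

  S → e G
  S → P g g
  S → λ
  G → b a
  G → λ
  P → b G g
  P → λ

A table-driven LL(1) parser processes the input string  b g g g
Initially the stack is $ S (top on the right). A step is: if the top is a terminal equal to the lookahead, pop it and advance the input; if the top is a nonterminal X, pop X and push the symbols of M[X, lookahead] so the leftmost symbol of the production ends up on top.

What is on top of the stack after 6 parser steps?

     Stack        Input      Action
  1  $ S          b g g g $  expand S → P g g
  2  $ g g P      b g g g $  expand P → b G g
  3  $ g g g G b  b g g g $  match b
  4  $ g g g G    g g g $    expand G → λ
  5  $ g g g      g g g $    match g
  6  $ g g        g g $      match g
Stack after step 6: $ g (top = g).

g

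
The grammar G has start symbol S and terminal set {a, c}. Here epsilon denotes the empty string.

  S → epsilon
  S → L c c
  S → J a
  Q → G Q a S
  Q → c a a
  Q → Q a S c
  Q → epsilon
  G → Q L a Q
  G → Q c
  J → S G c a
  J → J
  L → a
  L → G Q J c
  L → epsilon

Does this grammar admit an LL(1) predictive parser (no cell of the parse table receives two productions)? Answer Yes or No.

No

FIRST(S) = {epsilon, a, c}
FIRST(Q) = {epsilon, a, c}
FIRST(G) = {a, c}
FIRST(J) = {a, c}
FIRST(L) = {epsilon, a, c}
FOLLOW(S) = {$, a, c}
FOLLOW(Q) = {a, c}
FOLLOW(G) = {a, c}
FOLLOW(J) = {a, c}
FOLLOW(L) = {a, c}
Cell M[G, a] receives both G → Q L a Q and G → Q c — the grammar is not LL(1).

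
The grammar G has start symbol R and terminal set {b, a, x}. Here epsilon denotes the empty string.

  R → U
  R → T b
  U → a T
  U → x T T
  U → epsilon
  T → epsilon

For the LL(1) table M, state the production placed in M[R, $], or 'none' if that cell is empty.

R → U

FIRST(U) = {epsilon, a, x}
FIRST(T) = {epsilon}
FIRST(R) = {epsilon, a, b, x}  (via U, T b)
FOLLOW(R) includes $ since R is the start symbol.
FOLLOW(R): R appears on no right-hand side. Thus FOLLOW(R) = {$}.
For R → U: FIRST(U) = {epsilon, a, x}, so it goes in M[R, t] for t ∈ {a, x}; since epsilon ∈ FIRST, also for every t ∈ FOLLOW(R) = {$}.
For R → T b: FIRST(T b) = {b}, so it goes in M[R, t] for t ∈ {b}.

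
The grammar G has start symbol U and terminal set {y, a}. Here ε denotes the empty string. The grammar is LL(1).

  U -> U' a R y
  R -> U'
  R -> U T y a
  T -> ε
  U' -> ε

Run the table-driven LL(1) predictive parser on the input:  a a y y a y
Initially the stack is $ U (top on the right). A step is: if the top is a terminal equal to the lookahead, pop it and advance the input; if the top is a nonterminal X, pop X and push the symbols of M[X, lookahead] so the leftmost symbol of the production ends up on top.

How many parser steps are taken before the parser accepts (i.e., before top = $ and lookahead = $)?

      Stack               Input          Action
   1  $ U                 a a y y a y $  expand U -> U' a R y
   2  $ y R a U'          a a y y a y $  expand U' -> ε
   3  $ y R a             a a y y a y $  match a
   4  $ y R               a y y a y $    expand R -> U T y a
   5  $ y a y T U         a y y a y $    expand U -> U' a R y
   6  $ y a y T y R a U'  a y y a y $    expand U' -> ε
   7  $ y a y T y R a     a y y a y $    match a
   8  $ y a y T y R       y y a y $      expand R -> U'
   9  $ y a y T y U'      y y a y $      expand U' -> ε
  10  $ y a y T y         y y a y $      match y
  11  $ y a y T           y a y $        expand T -> ε
  12  $ y a y             y a y $        match y
  13  $ y a               a y $          match a
  14  $ y                 y $            match y
Accept reached after 14 steps.

14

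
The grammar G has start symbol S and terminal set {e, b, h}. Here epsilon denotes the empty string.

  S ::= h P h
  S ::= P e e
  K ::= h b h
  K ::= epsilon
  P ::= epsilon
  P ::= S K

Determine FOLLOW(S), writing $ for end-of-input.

FIRST(K): from K::=h b h we get {h}; from K::=epsilon we get {epsilon}. So FIRST(K) = {epsilon, h}.
FIRST(S): from S::=h P h we get {h}; from S::=P e e we get {e, h}. So FIRST(S) = {e, h}.
FIRST(P): from P::=epsilon we get {epsilon}; from P::=S K we get {e, h}. So FIRST(P) = {epsilon, e, h}.
FOLLOW(S) includes $ since S is the start symbol.
FOLLOW(P): in S::=h P h, P is followed by h with FIRST {h}; in S::=P e e, P is followed by e e with FIRST {e}. Thus FOLLOW(P) = {e, h}.
FOLLOW(S): in P::=S K, S is followed by K with FIRST {epsilon, h}; in P::=S K, the suffix after S is nullable, so FOLLOW(S) ⊇ FOLLOW(P) = {e, h}. Thus FOLLOW(S) = {$, e, h}.
FOLLOW(K): in P::=S K, the suffix after K is empty, so FOLLOW(K) ⊇ FOLLOW(P) = {e, h}. Thus FOLLOW(K) = {e, h}.

{$, e, h}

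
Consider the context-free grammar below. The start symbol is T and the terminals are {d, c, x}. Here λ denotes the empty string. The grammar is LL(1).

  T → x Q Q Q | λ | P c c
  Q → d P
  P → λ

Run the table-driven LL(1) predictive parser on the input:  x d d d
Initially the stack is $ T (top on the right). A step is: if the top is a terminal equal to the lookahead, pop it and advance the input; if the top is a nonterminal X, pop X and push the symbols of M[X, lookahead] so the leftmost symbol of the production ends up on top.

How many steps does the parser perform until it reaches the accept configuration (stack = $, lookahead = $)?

11

      Stack      Input      Action
   1  $ T        x d d d $  expand T → x Q Q Q
   2  $ Q Q Q x  x d d d $  match x
   3  $ Q Q Q    d d d $    expand Q → d P
   4  $ Q Q P d  d d d $    match d
   5  $ Q Q P    d d $      expand P → λ
   6  $ Q Q      d d $      expand Q → d P
   7  $ Q P d    d d $      match d
   8  $ Q P      d $        expand P → λ
   9  $ Q        d $        expand Q → d P
  10  $ P d      d $        match d
  11  $ P        $          expand P → λ
Accept reached after 11 steps.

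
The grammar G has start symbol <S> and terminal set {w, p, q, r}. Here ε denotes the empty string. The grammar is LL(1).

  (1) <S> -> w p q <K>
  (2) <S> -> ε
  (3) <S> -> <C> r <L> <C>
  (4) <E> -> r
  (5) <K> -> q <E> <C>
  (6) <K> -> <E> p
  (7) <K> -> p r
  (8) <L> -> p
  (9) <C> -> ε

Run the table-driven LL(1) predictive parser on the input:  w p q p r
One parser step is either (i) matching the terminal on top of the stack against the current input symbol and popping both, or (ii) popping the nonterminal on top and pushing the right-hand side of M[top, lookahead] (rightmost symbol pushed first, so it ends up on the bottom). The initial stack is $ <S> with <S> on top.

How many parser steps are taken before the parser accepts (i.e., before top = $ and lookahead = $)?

7

step 1: stack=$ <S>  input=w p q p r $  — expand <S> -> w p q <K>
step 2: stack=$ <K> q p w  input=w p q p r $  — match w
step 3: stack=$ <K> q p  input=p q p r $  — match p
step 4: stack=$ <K> q  input=q p r $  — match q
step 5: stack=$ <K>  input=p r $  — expand <K> -> p r
step 6: stack=$ r p  input=p r $  — match p
step 7: stack=$ r  input=r $  — match r
Accept reached after 7 steps.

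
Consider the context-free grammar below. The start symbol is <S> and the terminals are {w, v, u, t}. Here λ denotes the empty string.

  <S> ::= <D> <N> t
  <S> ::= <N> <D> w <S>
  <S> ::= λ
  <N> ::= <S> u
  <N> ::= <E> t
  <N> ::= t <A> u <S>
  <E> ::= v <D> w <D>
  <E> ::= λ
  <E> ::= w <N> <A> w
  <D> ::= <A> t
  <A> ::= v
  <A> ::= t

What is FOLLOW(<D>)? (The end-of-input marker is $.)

FIRST(<E>): from <E>::=v <D> w <D> we get {v}; from <E>::=λ we get {λ}; from <E>::=w <N> <A> w we get {w}. So FIRST(<E>) = {λ, v, w}.
FIRST(<A>): from <A>::=v we get {v}; from <A>::=t we get {t}. So FIRST(<A>) = {t, v}.
FIRST(<D>): from <D>::=<A> t we get {t, v}. So FIRST(<D>) = {t, v}.
FIRST(<S>): from <S>::=<D> <N> t we get {t, v}; from <S>::=<N> <D> w <S> we get {t, u, v, w}; from <S>::=λ we get {λ}. So FIRST(<S>) = {λ, t, u, v, w}.
FIRST(<N>): from <N>::=<S> u we get {t, u, v, w}; from <N>::=<E> t we get {t, v, w}; from <N>::=t <A> u <S> we get {t}. So FIRST(<N>) = {t, u, v, w}.
FOLLOW(<S>) includes $ since <S> is the start symbol.
FOLLOW(<N>): in <S>::=<D> <N> t, <N> is followed by t with FIRST {t}; in <S>::=<N> <D> w <S>, <N> is followed by <D> w <S> with FIRST {t, v}; in <E>::=w <N> <A> w, <N> is followed by <A> w with FIRST {t, v}. Thus FOLLOW(<N>) = {t, v}.
FOLLOW(<S>): in <S>::=<N> <D> w <S>, the suffix after <S> is empty (adds nothing new); in <N>::=<S> u, <S> is followed by u with FIRST {u}; in <N>::=t <A> u <S>, the suffix after <S> is empty, so FOLLOW(<S>) ⊇ FOLLOW(<N>) = {t, v}. Thus FOLLOW(<S>) = {$, t, u, v}.
FOLLOW(<E>): in <N>::=<E> t, <E> is followed by t with FIRST {t}. Thus FOLLOW(<E>) = {t}.
FOLLOW(<D>): in <S>::=<D> <N> t, <D> is followed by <N> t with FIRST {t, u, v, w}; in <S>::=<N> <D> w <S>, <D> is followed by w <S> with FIRST {w}; in <E>::=v <D> w <D> (occurrence 1), <D> is followed by w <D> with FIRST {w}; in <E>::=v <D> w <D> (occurrence 2), the suffix after <D> is empty, so FOLLOW(<D>) ⊇ FOLLOW(<E>) = {t}. Thus FOLLOW(<D>) = {t, u, v, w}.
FOLLOW(<A>): in <N>::=t <A> u <S>, <A> is followed by u <S> with FIRST {u}; in <E>::=w <N> <A> w, <A> is followed by w with FIRST {w}; in <D>::=<A> t, <A> is followed by t with FIRST {t}. Thus FOLLOW(<A>) = {t, u, w}.

{t, u, v, w}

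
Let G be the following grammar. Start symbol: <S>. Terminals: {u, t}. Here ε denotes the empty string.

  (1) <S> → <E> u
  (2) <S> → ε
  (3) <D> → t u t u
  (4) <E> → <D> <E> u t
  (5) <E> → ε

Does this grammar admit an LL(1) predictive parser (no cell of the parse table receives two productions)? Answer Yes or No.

FIRST(<S>) = {ε, t, u}
FIRST(<D>) = {t}
FIRST(<E>) = {ε, t}
FOLLOW(<S>) = {$}
FOLLOW(<D>) = {t, u}
FOLLOW(<E>) = {u}
Each cell of M receives at most one production.

Yes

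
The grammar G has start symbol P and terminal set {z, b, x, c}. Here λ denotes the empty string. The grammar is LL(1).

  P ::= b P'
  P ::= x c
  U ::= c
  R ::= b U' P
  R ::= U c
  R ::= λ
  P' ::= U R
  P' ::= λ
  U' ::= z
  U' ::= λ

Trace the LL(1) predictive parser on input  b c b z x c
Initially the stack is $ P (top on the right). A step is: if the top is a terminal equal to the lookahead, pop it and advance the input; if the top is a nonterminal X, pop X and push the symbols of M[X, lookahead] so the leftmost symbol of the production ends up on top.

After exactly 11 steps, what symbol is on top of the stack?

step 1: stack=$ P  input=b c b z x c $  — expand P ::= b P'
step 2: stack=$ P' b  input=b c b z x c $  — match b
step 3: stack=$ P'  input=c b z x c $  — expand P' ::= U R
step 4: stack=$ R U  input=c b z x c $  — expand U ::= c
step 5: stack=$ R c  input=c b z x c $  — match c
step 6: stack=$ R  input=b z x c $  — expand R ::= b U' P
step 7: stack=$ P U' b  input=b z x c $  — match b
step 8: stack=$ P U'  input=z x c $  — expand U' ::= z
step 9: stack=$ P z  input=z x c $  — match z
step 10: stack=$ P  input=x c $  — expand P ::= x c
step 11: stack=$ c x  input=x c $  — match x
Stack after step 11: $ c (top = c).

c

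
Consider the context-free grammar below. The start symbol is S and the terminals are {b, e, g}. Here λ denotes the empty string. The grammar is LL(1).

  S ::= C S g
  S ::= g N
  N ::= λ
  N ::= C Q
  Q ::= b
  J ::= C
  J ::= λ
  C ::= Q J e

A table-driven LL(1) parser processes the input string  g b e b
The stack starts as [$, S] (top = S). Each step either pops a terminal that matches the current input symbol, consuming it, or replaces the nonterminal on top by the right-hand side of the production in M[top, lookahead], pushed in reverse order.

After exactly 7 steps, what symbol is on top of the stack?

     Stack      Input      Action
  1  $ S        g b e b $  expand S ::= g N
  2  $ N g      g b e b $  match g
  3  $ N        b e b $    expand N ::= C Q
  4  $ Q C      b e b $    expand C ::= Q J e
  5  $ Q e J Q  b e b $    expand Q ::= b
  6  $ Q e J b  b e b $    match b
  7  $ Q e J    e b $      expand J ::= λ
Stack after step 7: $ Q e (top = e).

e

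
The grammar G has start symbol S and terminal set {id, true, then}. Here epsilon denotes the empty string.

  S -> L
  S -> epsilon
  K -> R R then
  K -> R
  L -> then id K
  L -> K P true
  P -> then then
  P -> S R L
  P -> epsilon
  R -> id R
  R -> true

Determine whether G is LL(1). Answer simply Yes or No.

No

FIRST(S) = {epsilon, id, then, true}
FIRST(K) = {id, true}
FIRST(L) = {id, then, true}
FIRST(P) = {epsilon, id, then, true}
FIRST(R) = {id, true}
FOLLOW(S) = {$, id, true}
FOLLOW(K) = {$, id, then, true}
FOLLOW(L) = {$, id, true}
FOLLOW(P) = {true}
FOLLOW(R) = {$, id, then, true}
Cell M[K, id] receives both K -> R R then and K -> R — the grammar is not LL(1).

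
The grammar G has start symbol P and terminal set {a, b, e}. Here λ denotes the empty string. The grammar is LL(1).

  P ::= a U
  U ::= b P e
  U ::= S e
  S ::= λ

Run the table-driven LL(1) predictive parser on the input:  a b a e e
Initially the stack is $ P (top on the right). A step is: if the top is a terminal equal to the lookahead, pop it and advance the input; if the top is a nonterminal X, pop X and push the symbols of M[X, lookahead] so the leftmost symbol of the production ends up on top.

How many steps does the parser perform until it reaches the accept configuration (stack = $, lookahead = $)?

10

      Stack    Input        Action
   1  $ P      a b a e e $  expand P ::= a U
   2  $ U a    a b a e e $  match a
   3  $ U      b a e e $    expand U ::= b P e
   4  $ e P b  b a e e $    match b
   5  $ e P    a e e $      expand P ::= a U
   6  $ e U a  a e e $      match a
   7  $ e U    e e $        expand U ::= S e
   8  $ e e S  e e $        expand S ::= λ
   9  $ e e    e e $        match e
  10  $ e      e $          match e
Accept reached after 10 steps.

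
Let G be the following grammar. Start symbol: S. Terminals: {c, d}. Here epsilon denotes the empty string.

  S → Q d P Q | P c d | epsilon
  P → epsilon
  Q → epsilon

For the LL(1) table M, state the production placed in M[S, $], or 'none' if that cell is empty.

S → epsilon

FIRST(P) = {epsilon}
FIRST(Q) = {epsilon}
FIRST(S) = {epsilon, c, d}  (via Q d P Q, P c d)
FOLLOW(S) includes $ since S is the start symbol.
FOLLOW(S): S appears on no right-hand side. Thus FOLLOW(S) = {$}.
For S → Q d P Q: FIRST(Q d P Q) = {d}, so it goes in M[S, t] for t ∈ {d}.
For S → P c d: FIRST(P c d) = {c}, so it goes in M[S, t] for t ∈ {c}.
For S → epsilon: FIRST(epsilon) = {epsilon}, so it goes in M[S, t] for t ∈ {}; since epsilon ∈ FIRST, also for every t ∈ FOLLOW(S) = {$}.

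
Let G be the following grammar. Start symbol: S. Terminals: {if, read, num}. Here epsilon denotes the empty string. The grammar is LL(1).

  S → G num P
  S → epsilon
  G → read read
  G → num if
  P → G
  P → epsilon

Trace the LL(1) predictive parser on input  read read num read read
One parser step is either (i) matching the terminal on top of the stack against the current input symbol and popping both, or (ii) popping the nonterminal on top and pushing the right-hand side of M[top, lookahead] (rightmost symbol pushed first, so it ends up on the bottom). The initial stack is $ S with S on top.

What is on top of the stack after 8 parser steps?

read

step 1: stack=$ S  input=read read num read read $  — expand S → G num P
step 2: stack=$ P num G  input=read read num read read $  — expand G → read read
step 3: stack=$ P num read read  input=read read num read read $  — match read
step 4: stack=$ P num read  input=read num read read $  — match read
step 5: stack=$ P num  input=num read read $  — match num
step 6: stack=$ P  input=read read $  — expand P → G
step 7: stack=$ G  input=read read $  — expand G → read read
step 8: stack=$ read read  input=read read $  — match read
Stack after step 8: $ read (top = read).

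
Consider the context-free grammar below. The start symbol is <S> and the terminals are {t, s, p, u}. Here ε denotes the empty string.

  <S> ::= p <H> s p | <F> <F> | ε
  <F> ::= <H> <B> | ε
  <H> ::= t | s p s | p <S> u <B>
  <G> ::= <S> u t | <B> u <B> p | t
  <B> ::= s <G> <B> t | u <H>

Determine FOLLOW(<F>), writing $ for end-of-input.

FIRST(<H>): from <H>::=t we get {t}; from <H>::=s p s we get {s}; from <H>::=p <S> u <B> we get {p}. So FIRST(<H>) = {p, s, t}.
FIRST(<B>): from <B>::=s <G> <B> t we get {s}; from <B>::=u <H> we get {u}. So FIRST(<B>) = {s, u}.
FIRST(<F>): from <F>::=<H> <B> we get {p, s, t}; from <F>::=ε we get {ε}. So FIRST(<F>) = {ε, p, s, t}.
FIRST(<S>): from <S>::=p <H> s p we get {p}; from <S>::=<F> <F> we get {ε, p, s, t}; from <S>::=ε we get {ε}. So FIRST(<S>) = {ε, p, s, t}.
FIRST(<G>): from <G>::=<S> u t we get {p, s, t, u}; from <G>::=<B> u <B> p we get {s, u}; from <G>::=t we get {t}. So FIRST(<G>) = {p, s, t, u}.
FOLLOW(<S>) includes $ since <S> is the start symbol.
FOLLOW(<S>): in <H>::=p <S> u <B>, <S> is followed by u <B> with FIRST {u}; in <G>::=<S> u t, <S> is followed by u t with FIRST {u}. Thus FOLLOW(<S>) = {$, u}.
FOLLOW(<F>): in <S>::=<F> <F> (occurrence 1), <F> is followed by <F> with FIRST {ε, p, s, t}; in <S>::=<F> <F> (occurrence 1), the suffix after <F> is nullable, so FOLLOW(<F>) ⊇ FOLLOW(<S>) = {$, u}; in <S>::=<F> <F> (occurrence 2), the suffix after <F> is empty, so FOLLOW(<F>) ⊇ FOLLOW(<S>) = {$, u}. Thus FOLLOW(<F>) = {$, p, s, t, u}.
FOLLOW(<G>): in <B>::=s <G> <B> t, <G> is followed by <B> t with FIRST {s, u}. Thus FOLLOW(<G>) = {s, u}.
FOLLOW(<H>): in <S>::=p <H> s p, <H> is followed by s p with FIRST {s}; in <F>::=<H> <B>, <H> is followed by <B> with FIRST {s, u}; in <B>::=u <H>, the suffix after <H> is empty, so FOLLOW(<H>) ⊇ FOLLOW(<B>) = {$, p, s, t, u}. Thus FOLLOW(<H>) = {$, p, s, t, u}.
FOLLOW(<B>): in <F>::=<H> <B>, the suffix after <B> is empty, so FOLLOW(<B>) ⊇ FOLLOW(<F>) = {$, p, s, t, u}; in <H>::=p <S> u <B>, the suffix after <B> is empty, so FOLLOW(<B>) ⊇ FOLLOW(<H>) = {$, p, s, t, u}; in <G>::=<B> u <B> p (occurrence 1), <B> is followed by u <B> p with FIRST {u}; in <G>::=<B> u <B> p (occurrence 2), <B> is followed by p with FIRST {p}; in <B>::=s <G> <B> t, <B> is followed by t with FIRST {t}. Thus FOLLOW(<B>) = {$, p, s, t, u}.

{$, p, s, t, u}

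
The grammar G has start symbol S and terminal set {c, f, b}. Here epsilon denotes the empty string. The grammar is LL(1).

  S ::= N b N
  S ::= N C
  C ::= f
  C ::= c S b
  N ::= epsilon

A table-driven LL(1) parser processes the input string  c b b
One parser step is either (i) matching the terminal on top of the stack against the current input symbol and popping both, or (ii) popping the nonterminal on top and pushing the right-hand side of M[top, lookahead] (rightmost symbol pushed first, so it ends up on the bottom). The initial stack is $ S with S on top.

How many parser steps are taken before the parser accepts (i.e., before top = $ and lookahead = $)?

step 1: stack=$ S  input=c b b $  — expand S ::= N C
step 2: stack=$ C N  input=c b b $  — expand N ::= epsilon
step 3: stack=$ C  input=c b b $  — expand C ::= c S b
step 4: stack=$ b S c  input=c b b $  — match c
step 5: stack=$ b S  input=b b $  — expand S ::= N b N
step 6: stack=$ b N b N  input=b b $  — expand N ::= epsilon
step 7: stack=$ b N b  input=b b $  — match b
step 8: stack=$ b N  input=b $  — expand N ::= epsilon
step 9: stack=$ b  input=b $  — match b
Accept reached after 9 steps.

9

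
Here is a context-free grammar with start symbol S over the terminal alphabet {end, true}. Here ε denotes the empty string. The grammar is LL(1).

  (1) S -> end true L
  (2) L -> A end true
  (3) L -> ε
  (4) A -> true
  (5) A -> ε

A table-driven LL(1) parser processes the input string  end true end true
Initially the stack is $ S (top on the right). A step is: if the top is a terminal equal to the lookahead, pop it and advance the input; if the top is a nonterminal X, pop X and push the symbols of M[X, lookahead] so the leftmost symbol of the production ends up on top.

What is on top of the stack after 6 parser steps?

     Stack         Input                Action
  1  $ S           end true end true $  expand S -> end true L
  2  $ L true end  end true end true $  match end
  3  $ L true      true end true $      match true
  4  $ L           end true $           expand L -> A end true
  5  $ true end A  end true $           expand A -> ε
  6  $ true end    end true $           match end
Stack after step 6: $ true (top = true).

true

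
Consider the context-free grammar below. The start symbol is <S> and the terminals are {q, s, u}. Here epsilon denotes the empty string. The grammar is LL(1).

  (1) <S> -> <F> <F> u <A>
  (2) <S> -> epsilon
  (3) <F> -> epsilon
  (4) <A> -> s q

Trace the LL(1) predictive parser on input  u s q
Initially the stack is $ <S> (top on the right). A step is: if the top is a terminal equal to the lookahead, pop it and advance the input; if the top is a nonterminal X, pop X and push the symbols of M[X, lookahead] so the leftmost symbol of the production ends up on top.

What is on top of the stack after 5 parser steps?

s

step 1: stack=$ <S>  input=u s q $  — expand <S> -> <F> <F> u <A>
step 2: stack=$ <A> u <F> <F>  input=u s q $  — expand <F> -> epsilon
step 3: stack=$ <A> u <F>  input=u s q $  — expand <F> -> epsilon
step 4: stack=$ <A> u  input=u s q $  — match u
step 5: stack=$ <A>  input=s q $  — expand <A> -> s q
Stack after step 5: $ q s (top = s).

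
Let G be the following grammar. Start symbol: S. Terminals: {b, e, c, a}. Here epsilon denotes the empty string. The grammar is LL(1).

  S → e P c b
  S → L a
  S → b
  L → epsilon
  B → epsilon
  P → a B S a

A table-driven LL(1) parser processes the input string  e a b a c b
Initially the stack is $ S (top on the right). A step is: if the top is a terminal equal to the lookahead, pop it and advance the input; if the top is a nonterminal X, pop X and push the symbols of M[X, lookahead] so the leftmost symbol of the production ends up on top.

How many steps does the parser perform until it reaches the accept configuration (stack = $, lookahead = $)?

step 1: stack=$ S  input=e a b a c b $  — expand S → e P c b
step 2: stack=$ b c P e  input=e a b a c b $  — match e
step 3: stack=$ b c P  input=a b a c b $  — expand P → a B S a
step 4: stack=$ b c a S B a  input=a b a c b $  — match a
step 5: stack=$ b c a S B  input=b a c b $  — expand B → epsilon
step 6: stack=$ b c a S  input=b a c b $  — expand S → b
step 7: stack=$ b c a b  input=b a c b $  — match b
step 8: stack=$ b c a  input=a c b $  — match a
step 9: stack=$ b c  input=c b $  — match c
step 10: stack=$ b  input=b $  — match b
Accept reached after 10 steps.

10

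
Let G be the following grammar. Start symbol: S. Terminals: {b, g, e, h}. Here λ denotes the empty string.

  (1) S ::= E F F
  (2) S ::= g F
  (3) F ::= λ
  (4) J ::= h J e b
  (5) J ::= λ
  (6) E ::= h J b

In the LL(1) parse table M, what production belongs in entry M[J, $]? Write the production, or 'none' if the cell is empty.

FIRST(F) = {λ}
FIRST(J) = {λ, h}
FIRST(E) = {h}
FIRST(S) = {g, h}  (via E F F)
FOLLOW(S) includes $ since S is the start symbol.
FOLLOW(J): in J::=h J e b, J is followed by e b with FIRST {e}; in E::=h J b, J is followed by b with FIRST {b}. Thus FOLLOW(J) = {b, e}.
For J ::= h J e b: FIRST(h J e b) = {h}, so it goes in M[J, t] for t ∈ {h}.
For J ::= λ: FIRST(λ) = {λ}, so it goes in M[J, t] for t ∈ {}; since λ ∈ FIRST, also for every t ∈ FOLLOW(J) = {b, e}.
None of these place a production in M[J, $].

none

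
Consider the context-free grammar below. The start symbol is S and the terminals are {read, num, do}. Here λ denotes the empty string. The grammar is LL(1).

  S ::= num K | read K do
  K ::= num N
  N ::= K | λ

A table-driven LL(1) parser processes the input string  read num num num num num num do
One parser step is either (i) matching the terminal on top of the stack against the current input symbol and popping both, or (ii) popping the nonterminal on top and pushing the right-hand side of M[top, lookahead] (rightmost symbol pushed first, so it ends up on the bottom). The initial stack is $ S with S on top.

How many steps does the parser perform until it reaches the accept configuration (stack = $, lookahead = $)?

step 1: stack=$ S  input=read num num num num num num do $  — expand S ::= read K do
step 2: stack=$ do K read  input=read num num num num num num do $  — match read
step 3: stack=$ do K  input=num num num num num num do $  — expand K ::= num N
step 4: stack=$ do N num  input=num num num num num num do $  — match num
step 5: stack=$ do N  input=num num num num num do $  — expand N ::= K
step 6: stack=$ do K  input=num num num num num do $  — expand K ::= num N
step 7: stack=$ do N num  input=num num num num num do $  — match num
step 8: stack=$ do N  input=num num num num do $  — expand N ::= K
step 9: stack=$ do K  input=num num num num do $  — expand K ::= num N
step 10: stack=$ do N num  input=num num num num do $  — match num
step 11: stack=$ do N  input=num num num do $  — expand N ::= K
step 12: stack=$ do K  input=num num num do $  — expand K ::= num N
step 13: stack=$ do N num  input=num num num do $  — match num
step 14: stack=$ do N  input=num num do $  — expand N ::= K
step 15: stack=$ do K  input=num num do $  — expand K ::= num N
step 16: stack=$ do N num  input=num num do $  — match num
step 17: stack=$ do N  input=num do $  — expand N ::= K
step 18: stack=$ do K  input=num do $  — expand K ::= num N
step 19: stack=$ do N num  input=num do $  — match num
step 20: stack=$ do N  input=do $  — expand N ::= λ
step 21: stack=$ do  input=do $  — match do
Accept reached after 21 steps.

21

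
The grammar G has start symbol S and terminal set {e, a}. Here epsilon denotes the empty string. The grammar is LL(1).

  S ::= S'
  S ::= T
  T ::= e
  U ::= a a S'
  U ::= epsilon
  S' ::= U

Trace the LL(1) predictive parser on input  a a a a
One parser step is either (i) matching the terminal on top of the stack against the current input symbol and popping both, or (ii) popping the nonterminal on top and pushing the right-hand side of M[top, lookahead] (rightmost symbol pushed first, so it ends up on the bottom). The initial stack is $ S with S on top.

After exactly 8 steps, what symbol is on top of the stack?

a

step 1: stack=$ S  input=a a a a $  — expand S ::= S'
step 2: stack=$ S'  input=a a a a $  — expand S' ::= U
step 3: stack=$ U  input=a a a a $  — expand U ::= a a S'
step 4: stack=$ S' a a  input=a a a a $  — match a
step 5: stack=$ S' a  input=a a a $  — match a
step 6: stack=$ S'  input=a a $  — expand S' ::= U
step 7: stack=$ U  input=a a $  — expand U ::= a a S'
step 8: stack=$ S' a a  input=a a $  — match a
Stack after step 8: $ S' a (top = a).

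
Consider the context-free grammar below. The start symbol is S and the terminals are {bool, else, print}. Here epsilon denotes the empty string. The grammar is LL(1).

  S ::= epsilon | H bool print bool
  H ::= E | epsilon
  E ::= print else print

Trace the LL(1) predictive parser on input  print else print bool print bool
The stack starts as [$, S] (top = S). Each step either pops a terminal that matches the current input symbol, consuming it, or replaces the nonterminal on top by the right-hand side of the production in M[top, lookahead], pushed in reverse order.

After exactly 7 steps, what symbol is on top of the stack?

print

     Stack                               Input                               Action
  1  $ S                                 print else print bool print bool $  expand S ::= H bool print bool
  2  $ bool print bool H                 print else print bool print bool $  expand H ::= E
  3  $ bool print bool E                 print else print bool print bool $  expand E ::= print else print
  4  $ bool print bool print else print  print else print bool print bool $  match print
  5  $ bool print bool print else        else print bool print bool $        match else
  6  $ bool print bool print             print bool print bool $             match print
  7  $ bool print bool                   bool print bool $                   match bool
Stack after step 7: $ bool print (top = print).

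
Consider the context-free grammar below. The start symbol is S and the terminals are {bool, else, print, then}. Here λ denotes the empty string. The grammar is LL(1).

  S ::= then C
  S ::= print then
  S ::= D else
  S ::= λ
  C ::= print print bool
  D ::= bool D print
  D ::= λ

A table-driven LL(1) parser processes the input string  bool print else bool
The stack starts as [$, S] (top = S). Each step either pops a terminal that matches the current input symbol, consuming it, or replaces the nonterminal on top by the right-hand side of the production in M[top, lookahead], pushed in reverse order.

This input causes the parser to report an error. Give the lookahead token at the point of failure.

bool

     Stack                Input                   Action
  1  $ S                  bool print else bool $  expand S ::= D else
  2  $ else D             bool print else bool $  expand D ::= bool D print
  3  $ else print D bool  bool print else bool $  match bool
  4  $ else print D       print else bool $       expand D ::= λ
  5  $ else print         print else bool $       match print
  6  $ else               else bool $             match else
  7  $                    bool $                  error: stack empty but input remains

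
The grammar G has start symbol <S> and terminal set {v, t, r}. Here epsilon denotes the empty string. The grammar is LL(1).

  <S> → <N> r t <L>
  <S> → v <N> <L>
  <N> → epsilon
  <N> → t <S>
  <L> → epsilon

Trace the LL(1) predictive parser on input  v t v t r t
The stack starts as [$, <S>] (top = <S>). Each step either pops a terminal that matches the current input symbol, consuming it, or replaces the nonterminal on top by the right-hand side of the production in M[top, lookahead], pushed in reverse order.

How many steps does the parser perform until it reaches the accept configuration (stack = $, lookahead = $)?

      Stack                  Input          Action
   1  $ <S>                  v t v t r t $  expand <S> → v <N> <L>
   2  $ <L> <N> v            v t v t r t $  match v
   3  $ <L> <N>              t v t r t $    expand <N> → t <S>
   4  $ <L> <S> t            t v t r t $    match t
   5  $ <L> <S>              v t r t $      expand <S> → v <N> <L>
   6  $ <L> <L> <N> v        v t r t $      match v
   7  $ <L> <L> <N>          t r t $        expand <N> → t <S>
   8  $ <L> <L> <S> t        t r t $        match t
   9  $ <L> <L> <S>          r t $          expand <S> → <N> r t <L>
  10  $ <L> <L> <L> t r <N>  r t $          expand <N> → epsilon
  11  $ <L> <L> <L> t r      r t $          match r
  12  $ <L> <L> <L> t        t $            match t
  13  $ <L> <L> <L>          $              expand <L> → epsilon
  14  $ <L> <L>              $              expand <L> → epsilon
  15  $ <L>                  $              expand <L> → epsilon
Accept reached after 15 steps.

15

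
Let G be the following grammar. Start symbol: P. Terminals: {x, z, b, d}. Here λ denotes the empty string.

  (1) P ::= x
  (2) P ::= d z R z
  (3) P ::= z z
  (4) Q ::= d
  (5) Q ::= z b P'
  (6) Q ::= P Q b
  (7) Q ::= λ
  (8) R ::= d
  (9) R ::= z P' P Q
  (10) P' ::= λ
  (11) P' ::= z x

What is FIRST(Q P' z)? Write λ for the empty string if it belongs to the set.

{d, x, z}

FIRST(P): from P::=x we get {x}; from P::=d z R z we get {d}; from P::=z z we get {z}. So FIRST(P) = {d, x, z}.
FIRST(R): from R::=d we get {d}; from R::=z P' P Q we get {z}. So FIRST(R) = {d, z}.
FIRST(P'): from P'::=λ we get {λ}; from P'::=z x we get {z}. So FIRST(P') = {λ, z}.
FIRST(Q): from Q::=d we get {d}; from Q::=z b P' we get {z}; from Q::=P Q b we get {d, x, z}; from Q::=λ we get {λ}. So FIRST(Q) = {λ, d, x, z}.
FIRST(Q P' z): take FIRST of each symbol in turn, carrying on past any symbol whose FIRST contains λ; result {d, x, z}.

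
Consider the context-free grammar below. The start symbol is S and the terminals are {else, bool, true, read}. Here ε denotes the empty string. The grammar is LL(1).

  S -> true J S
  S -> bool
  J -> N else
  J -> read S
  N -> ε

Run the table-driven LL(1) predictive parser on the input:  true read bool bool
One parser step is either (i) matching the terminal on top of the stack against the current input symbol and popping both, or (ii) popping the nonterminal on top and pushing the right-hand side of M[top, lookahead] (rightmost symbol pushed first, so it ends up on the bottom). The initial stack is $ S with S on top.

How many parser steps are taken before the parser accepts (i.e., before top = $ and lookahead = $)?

8

step 1: stack=$ S  input=true read bool bool $  — expand S -> true J S
step 2: stack=$ S J true  input=true read bool bool $  — match true
step 3: stack=$ S J  input=read bool bool $  — expand J -> read S
step 4: stack=$ S S read  input=read bool bool $  — match read
step 5: stack=$ S S  input=bool bool $  — expand S -> bool
step 6: stack=$ S bool  input=bool bool $  — match bool
step 7: stack=$ S  input=bool $  — expand S -> bool
step 8: stack=$ bool  input=bool $  — match bool
Accept reached after 8 steps.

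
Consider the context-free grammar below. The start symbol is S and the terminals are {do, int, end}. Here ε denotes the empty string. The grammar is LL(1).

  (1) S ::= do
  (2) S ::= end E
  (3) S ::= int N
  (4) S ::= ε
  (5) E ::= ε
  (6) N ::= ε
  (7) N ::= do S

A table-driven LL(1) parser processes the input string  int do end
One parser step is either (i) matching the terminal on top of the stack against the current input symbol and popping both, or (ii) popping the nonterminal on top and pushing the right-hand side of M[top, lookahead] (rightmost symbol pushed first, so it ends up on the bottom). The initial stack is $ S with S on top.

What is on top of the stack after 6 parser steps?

E

     Stack    Input         Action
  1  $ S      int do end $  expand S ::= int N
  2  $ N int  int do end $  match int
  3  $ N      do end $      expand N ::= do S
  4  $ S do   do end $      match do
  5  $ S      end $         expand S ::= end E
  6  $ E end  end $         match end
Stack after step 6: $ E (top = E).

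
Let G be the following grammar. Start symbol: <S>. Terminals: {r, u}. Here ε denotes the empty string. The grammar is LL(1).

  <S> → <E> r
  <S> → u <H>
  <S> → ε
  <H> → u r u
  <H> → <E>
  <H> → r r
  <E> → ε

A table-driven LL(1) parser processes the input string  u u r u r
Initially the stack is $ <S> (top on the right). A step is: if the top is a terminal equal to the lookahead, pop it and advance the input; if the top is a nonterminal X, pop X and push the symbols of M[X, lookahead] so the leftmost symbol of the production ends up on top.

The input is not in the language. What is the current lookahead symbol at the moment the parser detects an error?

step 1: stack=$ <S>  input=u u r u r $  — expand <S> → u <H>
step 2: stack=$ <H> u  input=u u r u r $  — match u
step 3: stack=$ <H>  input=u r u r $  — expand <H> → u r u
step 4: stack=$ u r u  input=u r u r $  — match u
step 5: stack=$ u r  input=r u r $  — match r
step 6: stack=$ u  input=u r $  — match u
step 7: stack=$  input=r $  — error: stack empty but input remains

r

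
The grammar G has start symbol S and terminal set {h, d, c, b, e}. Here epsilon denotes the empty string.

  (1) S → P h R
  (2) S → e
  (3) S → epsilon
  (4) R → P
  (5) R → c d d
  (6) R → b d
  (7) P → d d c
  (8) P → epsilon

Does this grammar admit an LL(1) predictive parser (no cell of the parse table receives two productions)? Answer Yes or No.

Yes

FIRST(S) = {epsilon, d, e, h}
FIRST(R) = {epsilon, b, c, d}
FIRST(P) = {epsilon, d}
FOLLOW(S) = {$}
FOLLOW(R) = {$}
FOLLOW(P) = {$, h}
Each cell of M receives at most one production.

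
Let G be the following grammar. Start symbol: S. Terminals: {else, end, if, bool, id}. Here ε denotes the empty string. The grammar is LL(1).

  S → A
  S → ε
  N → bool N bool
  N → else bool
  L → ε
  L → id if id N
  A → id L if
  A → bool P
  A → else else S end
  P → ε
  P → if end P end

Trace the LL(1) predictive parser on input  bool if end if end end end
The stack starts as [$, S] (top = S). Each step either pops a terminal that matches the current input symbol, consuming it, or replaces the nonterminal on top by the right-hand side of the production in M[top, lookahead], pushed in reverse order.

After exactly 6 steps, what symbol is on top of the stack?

P

step 1: stack=$ S  input=bool if end if end end end $  — expand S → A
step 2: stack=$ A  input=bool if end if end end end $  — expand A → bool P
step 3: stack=$ P bool  input=bool if end if end end end $  — match bool
step 4: stack=$ P  input=if end if end end end $  — expand P → if end P end
step 5: stack=$ end P end if  input=if end if end end end $  — match if
step 6: stack=$ end P end  input=end if end end end $  — match end
Stack after step 6: $ end P (top = P).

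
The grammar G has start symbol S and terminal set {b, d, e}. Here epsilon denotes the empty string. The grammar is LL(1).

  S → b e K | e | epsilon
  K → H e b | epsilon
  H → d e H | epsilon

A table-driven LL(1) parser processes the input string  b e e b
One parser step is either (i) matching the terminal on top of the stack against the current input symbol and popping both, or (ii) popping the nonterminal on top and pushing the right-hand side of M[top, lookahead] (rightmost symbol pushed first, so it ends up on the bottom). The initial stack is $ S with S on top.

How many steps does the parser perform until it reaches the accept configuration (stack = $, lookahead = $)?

7

step 1: stack=$ S  input=b e e b $  — expand S → b e K
step 2: stack=$ K e b  input=b e e b $  — match b
step 3: stack=$ K e  input=e e b $  — match e
step 4: stack=$ K  input=e b $  — expand K → H e b
step 5: stack=$ b e H  input=e b $  — expand H → epsilon
step 6: stack=$ b e  input=e b $  — match e
step 7: stack=$ b  input=b $  — match b
Accept reached after 7 steps.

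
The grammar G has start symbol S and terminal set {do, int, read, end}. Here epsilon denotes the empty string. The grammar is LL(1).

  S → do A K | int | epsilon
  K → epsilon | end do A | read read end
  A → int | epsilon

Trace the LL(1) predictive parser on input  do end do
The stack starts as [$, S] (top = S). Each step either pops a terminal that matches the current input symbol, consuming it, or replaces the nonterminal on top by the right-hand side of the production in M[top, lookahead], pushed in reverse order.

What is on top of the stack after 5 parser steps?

do

     Stack       Input        Action
  1  $ S         do end do $  expand S → do A K
  2  $ K A do    do end do $  match do
  3  $ K A       end do $     expand A → epsilon
  4  $ K         end do $     expand K → end do A
  5  $ A do end  end do $     match end
Stack after step 5: $ A do (top = do).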